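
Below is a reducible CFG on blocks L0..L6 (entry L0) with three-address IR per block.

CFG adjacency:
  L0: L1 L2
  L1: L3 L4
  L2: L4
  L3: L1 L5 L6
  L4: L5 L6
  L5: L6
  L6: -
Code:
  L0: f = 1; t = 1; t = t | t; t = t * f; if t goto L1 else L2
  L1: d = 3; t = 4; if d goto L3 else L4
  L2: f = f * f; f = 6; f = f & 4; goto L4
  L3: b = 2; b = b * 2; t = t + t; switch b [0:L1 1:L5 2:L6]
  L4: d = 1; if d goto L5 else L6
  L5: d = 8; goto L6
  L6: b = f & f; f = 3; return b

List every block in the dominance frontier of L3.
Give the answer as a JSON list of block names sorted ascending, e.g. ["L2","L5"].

idom tree: L1←L0 L2←L0 L3←L1 L4←L0 L5←L0 L6←L0
Dom∩ at merges:
  L1: preds {L0,L3}: {L0} ∩ {L0,L1,L3} = {L0}; idom=L0
  L4: preds {L1,L2}: {L0,L1} ∩ {L0,L2} = {L0}; idom=L0
  L5: preds {L3,L4}: {L0,L1,L3} ∩ {L0,L4} = {L0}; idom=L0
  L6: preds {L3,L4,L5}: {L0,L1,L3} ∩ {L0,L4} ∩ {L0,L5} = {L0}; idom=L0

DF derivation:
  L1←L0: walk · to L0
  L1←L3: walk L3→L1 to L0
  L4←L1: walk L1 to L0
  L4←L2: walk L2 to L0
  L5←L3: walk L3→L1 to L0
  L5←L4: walk L4 to L0
  L6←L3: walk L3→L1 to L0
  L6←L4: walk L4 to L0
  L6←L5: walk L5 to L0
  DF(L0)=∅
  DF(L1)={L1,L4,L5,L6}
  DF(L2)={L4}
  DF(L3)={L1,L5,L6}
  DF(L4)={L5,L6}
  DF(L5)={L6}
  DF(L6)=∅

DF(L3) = ["L1", "L5", "L6"]

Answer: ["L1", "L5", "L6"]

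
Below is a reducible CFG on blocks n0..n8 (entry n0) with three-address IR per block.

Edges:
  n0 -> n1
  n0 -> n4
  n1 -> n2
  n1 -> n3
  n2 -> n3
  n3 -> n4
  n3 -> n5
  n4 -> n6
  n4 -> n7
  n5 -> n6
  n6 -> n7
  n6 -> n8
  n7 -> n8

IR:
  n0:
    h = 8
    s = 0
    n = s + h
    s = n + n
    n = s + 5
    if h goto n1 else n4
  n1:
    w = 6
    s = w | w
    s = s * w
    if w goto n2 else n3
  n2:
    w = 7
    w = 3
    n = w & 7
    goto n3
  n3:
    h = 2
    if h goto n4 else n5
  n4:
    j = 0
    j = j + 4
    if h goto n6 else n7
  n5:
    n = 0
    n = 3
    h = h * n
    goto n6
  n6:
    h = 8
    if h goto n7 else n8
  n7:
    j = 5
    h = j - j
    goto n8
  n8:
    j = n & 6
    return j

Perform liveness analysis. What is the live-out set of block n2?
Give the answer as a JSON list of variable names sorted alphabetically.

Block summaries:
  n0 def {h,n,s} use ∅
  n1 def {s,w} use ∅
  n2 def {n,w} use ∅
  n3 def {h} use ∅
  n4 def {j} use {h}
  n5 def {h,n} use {h}
  n6 def {h} use ∅
  n7 def {h,j} use ∅
  n8 def {j} use {n}

Live sets:
  live n0: ∅→{h,n}
  live n1: {n}→{n}
  live n2: ∅→{n}
  live n3: {n}→{h,n}
  live n4: {h,n}→{n}
  live n5: {h}→{n}
  live n6: {n}→{n}
  live n7: {n}→{n}
  live n8: {n}→∅

live-out(n2) = ["n"]

Answer: ["n"]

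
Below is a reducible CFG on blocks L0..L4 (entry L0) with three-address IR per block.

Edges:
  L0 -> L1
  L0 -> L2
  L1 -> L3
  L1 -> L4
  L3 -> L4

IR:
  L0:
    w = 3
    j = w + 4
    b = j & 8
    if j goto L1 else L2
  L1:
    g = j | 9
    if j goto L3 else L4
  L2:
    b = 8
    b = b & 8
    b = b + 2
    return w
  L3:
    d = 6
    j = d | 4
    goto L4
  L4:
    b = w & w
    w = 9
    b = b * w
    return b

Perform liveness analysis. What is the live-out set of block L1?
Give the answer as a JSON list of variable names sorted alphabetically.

Per-block:
  L0 def {b,j,w} use ∅
  L1 def {g} use {j}
  L2 def {b} use {w}
  L3 def {d,j} use ∅
  L4 def {b,w} use {w}

Backward fixpoint:
  L0 li=∅ lo={j,w}
  L1 li={j,w} lo={w}
  L2 li={w} lo=∅
  L3 li={w} lo={w}
  L4 li={w} lo=∅

live-out(L1) = ["w"]

Answer: ["w"]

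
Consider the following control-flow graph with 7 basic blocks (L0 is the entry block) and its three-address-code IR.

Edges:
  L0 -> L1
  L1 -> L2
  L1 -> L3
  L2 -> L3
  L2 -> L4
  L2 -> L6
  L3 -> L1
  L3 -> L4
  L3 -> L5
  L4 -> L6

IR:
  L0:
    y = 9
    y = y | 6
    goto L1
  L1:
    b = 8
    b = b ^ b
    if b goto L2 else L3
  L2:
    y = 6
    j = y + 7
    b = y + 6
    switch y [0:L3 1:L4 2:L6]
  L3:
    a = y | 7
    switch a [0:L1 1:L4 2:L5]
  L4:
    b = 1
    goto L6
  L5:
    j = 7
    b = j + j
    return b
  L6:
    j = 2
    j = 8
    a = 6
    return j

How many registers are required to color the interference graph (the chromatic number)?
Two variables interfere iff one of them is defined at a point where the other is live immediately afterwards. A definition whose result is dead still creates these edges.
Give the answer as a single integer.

def/use:
  L0: {y} / ∅
  L1: {b} / ∅
  L2: {b,j,y} / ∅
  L3: {a} / {y}
  L4: {b} / ∅
  L5: {b,j} / ∅
  L6: {a,j} / ∅

Backward fixpoint:
  L0: in=∅ out={y}
  L1: in={y} out={y}
  L2: in=∅ out={y}
  L3: in={y} out={y}
  L4: in=∅ out=∅
  L5: in=∅ out=∅
  L6: in=∅ out=∅

Conflict graph:
  a — {j,y}
  b — {y}
  j — {a,y}
  y — {a,b,j}

Colouring:
  clique {a,j,y} ⇒ need ≥ 3
  3-colouring: R0={y}  R1={a,b}  R2={j}
  χ = 3

Answer: 3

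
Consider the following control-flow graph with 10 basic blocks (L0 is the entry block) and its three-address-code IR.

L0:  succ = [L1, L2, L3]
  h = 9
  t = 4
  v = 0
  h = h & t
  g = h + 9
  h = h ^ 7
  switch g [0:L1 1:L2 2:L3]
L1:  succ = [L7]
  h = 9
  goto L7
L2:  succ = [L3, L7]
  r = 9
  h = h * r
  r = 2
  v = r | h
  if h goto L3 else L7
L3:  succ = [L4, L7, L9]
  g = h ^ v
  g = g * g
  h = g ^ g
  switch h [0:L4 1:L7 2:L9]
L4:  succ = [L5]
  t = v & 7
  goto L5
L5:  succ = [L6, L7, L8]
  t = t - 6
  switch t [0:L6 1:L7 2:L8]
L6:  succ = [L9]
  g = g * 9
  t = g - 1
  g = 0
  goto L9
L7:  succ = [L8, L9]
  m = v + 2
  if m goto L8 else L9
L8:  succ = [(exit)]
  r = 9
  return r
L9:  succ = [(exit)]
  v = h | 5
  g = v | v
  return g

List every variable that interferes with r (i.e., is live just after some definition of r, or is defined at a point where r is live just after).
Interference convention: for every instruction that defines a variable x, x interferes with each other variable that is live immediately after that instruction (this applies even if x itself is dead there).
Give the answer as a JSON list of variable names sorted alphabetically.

Answer: ["h"]

Analysis:
def/use:
  L0 def {g,h,t,v} use ∅
  L1 def {h} use ∅
  L2 def {h,r,v} use {h}
  L3 def {g,h} use {h,v}
  L4 def {t} use {v}
  L5 def {t} use {t}
  L6 def {g,t} use {g}
  L7 def {m} use {v}
  L8 def {r} use ∅
  L9 def {g,v} use {h}

Liveness:
  L0 li=∅ lo={h,v}
  L1 li={v} lo={h,v}
  L2 li={h} lo={h,v}
  L3 li={h,v} lo={g,h,v}
  L4 li={g,h,v} lo={g,h,t,v}
  L5 li={g,h,t,v} lo={g,h,v}
  L6 li={g,h} lo={h}
  L7 li={h,v} lo={h}
  L8 li=∅ lo=∅
  L9 li={h} lo=∅

Conflict graph:
  g: {h,t,v}
  h: {g,m,r,t,v}
  m: {h}
  r: {h}
  t: {g,h,v}
  v: {g,h,t}

N(r) = ["h"]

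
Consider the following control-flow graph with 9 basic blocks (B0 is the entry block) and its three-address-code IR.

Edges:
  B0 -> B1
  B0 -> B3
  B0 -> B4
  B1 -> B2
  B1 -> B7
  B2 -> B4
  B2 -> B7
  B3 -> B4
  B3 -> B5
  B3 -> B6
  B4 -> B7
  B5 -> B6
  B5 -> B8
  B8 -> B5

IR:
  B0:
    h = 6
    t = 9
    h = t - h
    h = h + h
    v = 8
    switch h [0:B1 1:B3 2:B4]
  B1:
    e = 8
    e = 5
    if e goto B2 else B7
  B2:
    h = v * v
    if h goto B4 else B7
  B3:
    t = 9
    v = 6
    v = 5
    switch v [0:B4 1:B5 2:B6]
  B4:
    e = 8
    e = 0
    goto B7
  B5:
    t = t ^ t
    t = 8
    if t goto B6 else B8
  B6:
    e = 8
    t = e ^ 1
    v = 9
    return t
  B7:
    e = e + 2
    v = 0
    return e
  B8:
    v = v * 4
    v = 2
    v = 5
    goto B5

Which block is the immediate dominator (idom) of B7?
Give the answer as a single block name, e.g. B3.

idom tree: B1←B0 B2←B1 B3←B0 B4←B0 B5←B3 B6←B3 B7←B0 B8←B5
Join-block Dom:
  B4: preds {B0,B2,B3}: {B0} ∩ {B0,B1,B2} ∩ {B0,B3} = {B0}; idom=B0
  B5: preds {B3,B8}: {B0,B3} ∩ {B0,B3,B5,B8} = {B0,B3}; idom=B3
  B6: preds {B3,B5}: {B0,B3} ∩ {B0,B3,B5} = {B0,B3}; idom=B3
  B7: preds {B1,B2,B4}: {B0,B1} ∩ {B0,B1,B2} ∩ {B0,B4} = {B0}; idom=B0

idom(B7) = B0

Answer: B0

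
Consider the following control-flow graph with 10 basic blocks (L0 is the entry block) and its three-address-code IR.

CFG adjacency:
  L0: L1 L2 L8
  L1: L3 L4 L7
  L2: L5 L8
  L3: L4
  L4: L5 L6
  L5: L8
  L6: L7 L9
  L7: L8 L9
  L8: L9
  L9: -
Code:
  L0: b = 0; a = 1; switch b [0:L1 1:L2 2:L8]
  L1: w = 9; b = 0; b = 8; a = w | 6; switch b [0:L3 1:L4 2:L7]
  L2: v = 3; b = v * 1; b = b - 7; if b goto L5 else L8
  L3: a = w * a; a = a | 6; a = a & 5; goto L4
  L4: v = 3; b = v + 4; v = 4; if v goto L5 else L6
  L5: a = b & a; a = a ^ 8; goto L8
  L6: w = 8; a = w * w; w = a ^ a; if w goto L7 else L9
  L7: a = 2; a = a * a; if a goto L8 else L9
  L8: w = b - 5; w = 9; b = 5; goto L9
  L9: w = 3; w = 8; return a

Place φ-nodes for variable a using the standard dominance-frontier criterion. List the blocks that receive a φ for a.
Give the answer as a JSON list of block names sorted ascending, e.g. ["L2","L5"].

idom tree: L1←L0 L2←L0 L3←L1 L4←L1 L5←L0 L6←L4 L7←L1 L8←L0 L9←L0
Dom∩ at merges:
  L4: preds {L1,L3}: {L0,L1} ∩ {L0,L1,L3} = {L0,L1}; idom=L1
  L5: preds {L2,L4}: {L0,L2} ∩ {L0,L1,L4} = {L0}; idom=L0
  L7: preds {L1,L6}: {L0,L1} ∩ {L0,L1,L4,L6} = {L0,L1}; idom=L1
  L8: preds {L0,L2,L5,L7}: {L0} ∩ {L0,L2} ∩ {L0,L5} ∩ {L0,L1,L7} = {L0}; idom=L0
  L9: preds {L6,L7,L8}: {L0,L1,L4,L6} ∩ {L0,L1,L7} ∩ {L0,L8} = {L0}; idom=L0

DF walk-up:
  L4←L1: walk · to L1
  L4←L3: walk L3 to L1
  L5←L2: walk L2 to L0
  L5←L4: walk L4→L1 to L0
  L7←L1: walk · to L1
  L7←L6: walk L6→L4 to L1
  L8←L0: walk · to L0
  L8←L2: walk L2 to L0
  L8←L5: walk L5 to L0
  L8←L7: walk L7→L1 to L0
  L9←L6: walk L6→L4→L1 to L0
  L9←L7: walk L7→L1 to L0
  L9←L8: walk L8 to L0
  DF(L0)=∅
  DF(L1)={L5,L8,L9}
  DF(L2)={L5,L8}
  DF(L3)={L4}
  DF(L4)={L5,L7,L9}
  DF(L5)={L8}
  DF(L6)={L7,L9}
  DF(L7)={L8,L9}
  DF(L8)={L9}
  DF(L9)=∅

φ for a: defs {L0,L1,L3,L5,L6,L7}
  DF⁺ = {L4,L5,L7,L8,L9}

Answer: ["L4", "L5", "L7", "L8", "L9"]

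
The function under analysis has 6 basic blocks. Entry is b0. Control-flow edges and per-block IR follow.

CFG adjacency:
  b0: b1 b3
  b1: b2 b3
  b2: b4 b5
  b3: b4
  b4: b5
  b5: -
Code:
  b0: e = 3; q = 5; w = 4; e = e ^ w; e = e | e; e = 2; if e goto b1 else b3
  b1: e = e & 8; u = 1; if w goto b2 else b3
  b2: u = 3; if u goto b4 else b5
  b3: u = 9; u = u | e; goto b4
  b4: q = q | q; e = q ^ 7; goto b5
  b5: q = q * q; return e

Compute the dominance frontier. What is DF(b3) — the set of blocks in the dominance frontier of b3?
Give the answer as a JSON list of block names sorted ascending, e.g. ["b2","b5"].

idom tree: b1←b0 b2←b1 b3←b0 b4←b0 b5←b0
Dom at joins:
  b3: preds {b0,b1}: {b0} ∩ {b0,b1} = {b0}; idom=b0
  b4: preds {b2,b3}: {b0,b1,b2} ∩ {b0,b3} = {b0}; idom=b0
  b5: preds {b2,b4}: {b0,b1,b2} ∩ {b0,b4} = {b0}; idom=b0

Frontier:
  b3←b0: walk · to b0
  b3←b1: walk b1 to b0
  b4←b2: walk b2→b1 to b0
  b4←b3: walk b3 to b0
  b5←b2: walk b2→b1 to b0
  b5←b4: walk b4 to b0
  b0 → ∅
  b1 → {b3,b4,b5}
  b2 → {b4,b5}
  b3 → {b4}
  b4 → {b5}
  b5 → ∅

DF(b3) = ["b4"]

Answer: ["b4"]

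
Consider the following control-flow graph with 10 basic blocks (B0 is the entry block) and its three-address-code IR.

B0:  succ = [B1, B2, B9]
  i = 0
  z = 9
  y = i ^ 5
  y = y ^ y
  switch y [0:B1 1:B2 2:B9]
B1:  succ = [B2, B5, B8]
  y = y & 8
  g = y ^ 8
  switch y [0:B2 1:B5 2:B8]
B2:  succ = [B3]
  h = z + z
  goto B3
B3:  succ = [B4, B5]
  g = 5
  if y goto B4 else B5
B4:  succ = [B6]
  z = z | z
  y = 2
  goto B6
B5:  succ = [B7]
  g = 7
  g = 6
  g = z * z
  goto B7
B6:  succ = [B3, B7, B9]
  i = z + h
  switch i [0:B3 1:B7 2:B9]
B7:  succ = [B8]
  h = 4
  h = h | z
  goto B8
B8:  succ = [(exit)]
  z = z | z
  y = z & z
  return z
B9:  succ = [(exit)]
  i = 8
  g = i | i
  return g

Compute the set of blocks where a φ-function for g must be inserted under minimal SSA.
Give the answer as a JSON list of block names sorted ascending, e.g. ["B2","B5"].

idom tree: B1←B0 B2←B0 B3←B2 B4←B3 B5←B0 B6←B4 B7←B0 B8←B0 B9←B0
Dom∩ at merges:
  B2: preds {B0,B1}: {B0} ∩ {B0,B1} = {B0}; idom=B0
  B3: preds {B2,B6}: {B0,B2} ∩ {B0,B2,B3,B4,B6} = {B0,B2}; idom=B2
  B5: preds {B1,B3}: {B0,B1} ∩ {B0,B2,B3} = {B0}; idom=B0
  B7: preds {B5,B6}: {B0,B5} ∩ {B0,B2,B3,B4,B6} = {B0}; idom=B0
  B8: preds {B1,B7}: {B0,B1} ∩ {B0,B7} = {B0}; idom=B0
  B9: preds {B0,B6}: {B0} ∩ {B0,B2,B3,B4,B6} = {B0}; idom=B0

Frontier:
  join B2 pred B0: · stop@B0
  join B2 pred B1: B1 stop@B0
  join B3 pred B2: · stop@B2
  join B3 pred B6: B6→B4→B3 stop@B2
  join B5 pred B1: B1 stop@B0
  join B5 pred B3: B3→B2 stop@B0
  join B7 pred B5: B5 stop@B0
  join B7 pred B6: B6→B4→B3→B2 stop@B0
  join B8 pred B1: B1 stop@B0
  join B8 pred B7: B7 stop@B0
  join B9 pred B0: · stop@B0
  join B9 pred B6: B6→B4→B3→B2 stop@B0
  B0: DF=∅
  B1: DF={B2,B5,B8}
  B2: DF={B5,B7,B9}
  B3: DF={B3,B5,B7,B9}
  B4: DF={B3,B7,B9}
  B5: DF={B7}
  B6: DF={B3,B7,B9}
  B7: DF={B8}
  B8: DF=∅
  B9: DF=∅

φ for g: defs {B1,B3,B5,B9}
  DF⁺ = {B2,B3,B5,B7,B8,B9}

Answer: ["B2", "B3", "B5", "B7", "B8", "B9"]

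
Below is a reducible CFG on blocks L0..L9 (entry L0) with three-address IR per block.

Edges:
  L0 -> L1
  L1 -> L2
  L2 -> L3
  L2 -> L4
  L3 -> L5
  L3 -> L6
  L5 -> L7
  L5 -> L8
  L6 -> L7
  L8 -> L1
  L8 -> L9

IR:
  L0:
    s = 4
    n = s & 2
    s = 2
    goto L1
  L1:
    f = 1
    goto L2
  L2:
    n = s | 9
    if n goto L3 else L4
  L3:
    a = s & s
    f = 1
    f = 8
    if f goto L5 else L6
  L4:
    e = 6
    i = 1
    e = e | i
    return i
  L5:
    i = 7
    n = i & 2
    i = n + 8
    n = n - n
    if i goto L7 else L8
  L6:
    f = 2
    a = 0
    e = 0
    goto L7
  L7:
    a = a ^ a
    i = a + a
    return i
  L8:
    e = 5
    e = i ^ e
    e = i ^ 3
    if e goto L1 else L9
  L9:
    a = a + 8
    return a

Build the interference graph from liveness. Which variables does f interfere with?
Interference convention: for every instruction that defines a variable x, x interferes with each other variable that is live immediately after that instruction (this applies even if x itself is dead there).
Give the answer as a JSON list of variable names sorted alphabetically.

Answer: ["a", "s"]

Working:
def/use:
  L0 def {n,s} use ∅
  L1 def {f} use ∅
  L2 def {n} use {s}
  L3 def {a,f} use {s}
  L4 def {e,i} use ∅
  L5 def {i,n} use ∅
  L6 def {a,e,f} use ∅
  L7 def {a,i} use {a}
  L8 def {e} use {i}
  L9 def {a} use {a}

Live sets:
  live L0: ∅→{s}
  live L1: {s}→{s}
  live L2: {s}→{s}
  live L3: {s}→{a,s}
  live L4: ∅→∅
  live L5: {a,s}→{a,i,s}
  live L6: ∅→{a}
  live L7: {a}→∅
  live L8: {a,i,s}→{a,s}
  live L9: {a}→∅

Interference:
  a — {e,f,i,n,s}
  e — {a,i,s}
  f — {a,s}
  i — {a,e,n,s}
  n — {a,i,s}
  s — {a,e,f,i,n}

N(f) = ["a", "s"]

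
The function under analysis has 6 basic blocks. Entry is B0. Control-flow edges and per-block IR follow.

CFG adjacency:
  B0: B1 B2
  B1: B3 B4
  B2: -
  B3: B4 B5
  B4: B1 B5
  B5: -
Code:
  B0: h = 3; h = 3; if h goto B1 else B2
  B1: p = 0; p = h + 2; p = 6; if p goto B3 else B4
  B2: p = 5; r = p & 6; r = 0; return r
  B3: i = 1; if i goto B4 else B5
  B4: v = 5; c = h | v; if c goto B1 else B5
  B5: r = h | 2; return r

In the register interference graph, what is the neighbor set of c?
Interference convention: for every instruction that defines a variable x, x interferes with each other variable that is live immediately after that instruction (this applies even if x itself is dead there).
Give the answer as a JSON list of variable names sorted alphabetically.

Block summaries:
  B0: def={h} ue=∅
  B1: def={p} ue={h}
  B2: def={p,r} ue=∅
  B3: def={i} ue=∅
  B4: def={c,v} ue={h}
  B5: def={r} ue={h}

Liveness:
  live B0: ∅→{h}
  live B1: {h}→{h}
  live B2: ∅→∅
  live B3: {h}→{h}
  live B4: {h}→{h}
  live B5: {h}→∅

Interference:
  c: {h}
  h: {c,i,p,v}
  i: {h}
  p: {h}
  r: ∅
  v: {h}

N(c) = ["h"]

Answer: ["h"]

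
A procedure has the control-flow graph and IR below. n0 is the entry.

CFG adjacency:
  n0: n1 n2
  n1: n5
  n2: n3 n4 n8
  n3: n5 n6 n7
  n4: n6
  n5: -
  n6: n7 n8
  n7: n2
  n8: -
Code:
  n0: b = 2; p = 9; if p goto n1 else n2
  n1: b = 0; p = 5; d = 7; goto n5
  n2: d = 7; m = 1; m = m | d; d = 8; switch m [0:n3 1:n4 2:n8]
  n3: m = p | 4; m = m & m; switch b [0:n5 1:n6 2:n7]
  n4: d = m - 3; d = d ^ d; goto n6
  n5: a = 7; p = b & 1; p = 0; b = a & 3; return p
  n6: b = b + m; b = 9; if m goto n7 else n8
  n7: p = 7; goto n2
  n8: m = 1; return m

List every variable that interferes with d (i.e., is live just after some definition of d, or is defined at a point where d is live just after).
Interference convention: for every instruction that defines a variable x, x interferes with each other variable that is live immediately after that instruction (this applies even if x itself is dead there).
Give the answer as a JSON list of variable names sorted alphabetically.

Answer: ["b", "m", "p"]

Analysis:
def/use:
  n0: def={b,p} ue=∅
  n1: def={b,d,p} ue=∅
  n2: def={d,m} ue=∅
  n3: def={m} ue={b,p}
  n4: def={d} ue={m}
  n5: def={a,b,p} ue={b}
  n6: def={b} ue={b,m}
  n7: def={p} ue=∅
  n8: def={m} ue=∅

Backward fixpoint:
  live n0: ∅→{b,p}
  live n1: ∅→{b}
  live n2: {b,p}→{b,m,p}
  live n3: {b,p}→{b,m}
  live n4: {b,m}→{b,m}
  live n5: {b}→∅
  live n6: {b,m}→{b}
  live n7: {b}→{b,p}
  live n8: ∅→∅

Interference:
  a↔{b,p}
  b↔{a,d,m,p}
  d↔{b,m,p}
  m↔{b,d,p}
  p↔{a,b,d,m}

N(d) = ["b", "m", "p"]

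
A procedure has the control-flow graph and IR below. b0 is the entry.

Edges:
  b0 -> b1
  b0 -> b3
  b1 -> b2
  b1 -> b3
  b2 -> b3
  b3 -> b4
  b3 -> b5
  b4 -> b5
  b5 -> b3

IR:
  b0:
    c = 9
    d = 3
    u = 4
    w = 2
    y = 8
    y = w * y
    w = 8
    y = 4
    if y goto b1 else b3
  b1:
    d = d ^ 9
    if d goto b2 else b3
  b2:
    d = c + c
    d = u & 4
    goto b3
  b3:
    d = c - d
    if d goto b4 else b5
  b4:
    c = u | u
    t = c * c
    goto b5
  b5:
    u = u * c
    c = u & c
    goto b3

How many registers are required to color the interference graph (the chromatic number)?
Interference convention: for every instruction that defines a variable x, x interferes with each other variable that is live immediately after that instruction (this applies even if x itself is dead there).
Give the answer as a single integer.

def/use:
  b0: def={c,d,u,w,y} ue=∅
  b1: def={d} ue={d}
  b2: def={d} ue={c,u}
  b3: def={d} ue={c,d}
  b4: def={c,t} ue={u}
  b5: def={c,u} ue={c,u}

Live sets:
  live b0: ∅→{c,d,u}
  live b1: {c,d,u}→{c,d,u}
  live b2: {c,u}→{c,d,u}
  live b3: {c,d,u}→{c,d,u}
  live b4: {d,u}→{c,d,u}
  live b5: {c,d,u}→{c,d,u}

Interference:
  c: {d,t,u,w,y}
  d: {c,t,u,w,y}
  t: {c,d,u}
  u: {c,d,t,w,y}
  w: {c,d,u,y}
  y: {c,d,u,w}

Colouring:
  {c,d,u,w,y} pairwise interfere (5-clique) ⇒ χ ≥ 5
  5-colouring: r0={c}  r1={d}  r2={u}  r3={t,w}  r4={y}
  χ = 5

Answer: 5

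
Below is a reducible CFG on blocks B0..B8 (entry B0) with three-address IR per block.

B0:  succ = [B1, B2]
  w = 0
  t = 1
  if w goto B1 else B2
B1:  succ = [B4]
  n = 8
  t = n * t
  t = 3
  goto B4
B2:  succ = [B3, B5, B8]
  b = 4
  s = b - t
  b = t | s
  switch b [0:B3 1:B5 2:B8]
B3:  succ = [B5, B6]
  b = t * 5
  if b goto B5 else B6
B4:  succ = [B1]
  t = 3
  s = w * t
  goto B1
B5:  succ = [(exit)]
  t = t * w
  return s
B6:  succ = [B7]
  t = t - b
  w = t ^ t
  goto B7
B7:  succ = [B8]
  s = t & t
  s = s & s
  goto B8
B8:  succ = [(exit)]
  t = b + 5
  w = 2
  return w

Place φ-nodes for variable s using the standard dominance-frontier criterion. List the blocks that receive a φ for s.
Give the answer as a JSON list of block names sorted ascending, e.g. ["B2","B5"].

Answer: ["B1", "B8"]

Analysis:
idom tree: B1←B0 B2←B0 B3←B2 B4←B1 B5←B2 B6←B3 B7←B6 B8←B2
Dom∩ at merges:
  B1: preds {B0,B4}: {B0} ∩ {B0,B1,B4} = {B0}; idom=B0
  B5: preds {B2,B3}: {B0,B2} ∩ {B0,B2,B3} = {B0,B2}; idom=B2
  B8: preds {B2,B7}: {B0,B2} ∩ {B0,B2,B3,B6,B7} = {B0,B2}; idom=B2

DF derivation:
  B1←B0: walk · to B0
  B1←B4: walk B4→B1 to B0
  B5←B2: walk · to B2
  B5←B3: walk B3 to B2
  B8←B2: walk · to B2
  B8←B7: walk B7→B6→B3 to B2
  DF(B0)=∅
  DF(B1)={B1}
  DF(B2)=∅
  DF(B3)={B5,B8}
  DF(B4)={B1}
  DF(B5)=∅
  DF(B6)={B8}
  DF(B7)={B8}
  DF(B8)=∅

φ for s: defs {B2,B4,B7}
  DF⁺ = {B1,B8}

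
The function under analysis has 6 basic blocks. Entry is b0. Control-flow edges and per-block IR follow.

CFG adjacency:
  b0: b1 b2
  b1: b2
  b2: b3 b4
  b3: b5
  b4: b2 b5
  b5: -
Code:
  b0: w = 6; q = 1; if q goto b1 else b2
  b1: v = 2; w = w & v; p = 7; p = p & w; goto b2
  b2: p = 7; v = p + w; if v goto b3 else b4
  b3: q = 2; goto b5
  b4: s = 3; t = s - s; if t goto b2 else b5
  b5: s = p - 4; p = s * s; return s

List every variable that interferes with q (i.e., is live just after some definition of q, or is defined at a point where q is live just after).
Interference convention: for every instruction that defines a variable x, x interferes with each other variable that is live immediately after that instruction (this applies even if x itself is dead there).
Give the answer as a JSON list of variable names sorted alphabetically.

Block summaries:
  b0: def={q,w} ue=∅
  b1: def={p,v,w} ue={w}
  b2: def={p,v} ue={w}
  b3: def={q} ue=∅
  b4: def={s,t} ue=∅
  b5: def={p,s} ue={p}

Backward fixpoint:
  b0: in=∅ out={w}
  b1: in={w} out={w}
  b2: in={w} out={p,w}
  b3: in={p} out={p}
  b4: in={p,w} out={p,w}
  b5: in={p} out=∅

Conflict graph:
  p: {q,s,t,v,w}
  q: {p,w}
  s: {p,w}
  t: {p,w}
  v: {p,w}
  w: {p,q,s,t,v}

N(q) = ["p", "w"]

Answer: ["p", "w"]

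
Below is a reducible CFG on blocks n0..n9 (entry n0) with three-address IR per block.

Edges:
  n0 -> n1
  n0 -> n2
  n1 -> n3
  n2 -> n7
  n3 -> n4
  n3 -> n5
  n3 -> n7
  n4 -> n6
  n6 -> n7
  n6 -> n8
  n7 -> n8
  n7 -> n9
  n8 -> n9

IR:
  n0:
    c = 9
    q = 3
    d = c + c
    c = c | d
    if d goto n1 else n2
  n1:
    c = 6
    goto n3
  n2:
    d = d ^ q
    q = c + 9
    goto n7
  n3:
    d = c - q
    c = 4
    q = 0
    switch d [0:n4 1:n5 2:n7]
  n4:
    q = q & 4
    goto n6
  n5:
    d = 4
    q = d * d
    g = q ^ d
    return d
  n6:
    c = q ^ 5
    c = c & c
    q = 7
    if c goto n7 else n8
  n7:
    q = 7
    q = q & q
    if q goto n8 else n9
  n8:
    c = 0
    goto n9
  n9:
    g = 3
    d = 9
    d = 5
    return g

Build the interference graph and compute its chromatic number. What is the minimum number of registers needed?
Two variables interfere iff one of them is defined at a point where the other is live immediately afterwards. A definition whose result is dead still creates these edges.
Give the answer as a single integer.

Answer: 3

Derivation:
def/use:
  n0: {c,d,q} / ∅
  n1: {c} / ∅
  n2: {d,q} / {c,d,q}
  n3: {c,d,q} / {c,q}
  n4: {q} / {q}
  n5: {d,g,q} / ∅
  n6: {c,q} / {q}
  n7: {q} / ∅
  n8: {c} / ∅
  n9: {d,g} / ∅

Liveness:
  n0 li=∅ lo={c,d,q}
  n1 li={q} lo={c,q}
  n2 li={c,d,q} lo=∅
  n3 li={c,q} lo={q}
  n4 li={q} lo={q}
  n5 li=∅ lo=∅
  n6 li={q} lo=∅
  n7 li=∅ lo=∅
  n8 li=∅ lo=∅
  n9 li=∅ lo=∅

Interference:
  c↔{d,q}
  d↔{c,g,q}
  g↔{d}
  q↔{c,d}

Registers:
  clique {c,d,q} ⇒ need ≥ 3
  assign c→R1 d→R0 g→R1 q→R2 — no edge inside a register ⇒ χ ≤ 3
  χ = 3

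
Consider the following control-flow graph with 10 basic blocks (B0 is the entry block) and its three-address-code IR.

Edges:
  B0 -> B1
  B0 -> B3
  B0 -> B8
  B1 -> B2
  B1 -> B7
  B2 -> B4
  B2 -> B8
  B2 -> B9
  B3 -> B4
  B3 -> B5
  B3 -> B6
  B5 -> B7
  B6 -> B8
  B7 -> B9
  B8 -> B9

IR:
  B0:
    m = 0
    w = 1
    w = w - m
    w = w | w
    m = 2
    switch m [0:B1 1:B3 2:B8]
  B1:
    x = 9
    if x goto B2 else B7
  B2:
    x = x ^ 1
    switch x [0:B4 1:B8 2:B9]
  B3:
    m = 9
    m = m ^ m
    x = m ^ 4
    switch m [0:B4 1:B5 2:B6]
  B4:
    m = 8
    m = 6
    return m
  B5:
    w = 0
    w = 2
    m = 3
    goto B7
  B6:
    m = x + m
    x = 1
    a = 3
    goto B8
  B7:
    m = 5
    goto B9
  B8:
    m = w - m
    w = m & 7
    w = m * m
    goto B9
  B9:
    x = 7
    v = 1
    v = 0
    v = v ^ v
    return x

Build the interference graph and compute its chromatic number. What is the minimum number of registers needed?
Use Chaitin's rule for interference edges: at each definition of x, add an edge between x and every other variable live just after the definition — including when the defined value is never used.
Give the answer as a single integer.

Per-block:
  B0 def {m,w} use ∅
  B1 def {x} use ∅
  B2 def {x} use {x}
  B3 def {m,x} use ∅
  B4 def {m} use ∅
  B5 def {m,w} use ∅
  B6 def {a,m,x} use {m,x}
  B7 def {m} use ∅
  B8 def {m,w} use {m,w}
  B9 def {v,x} use ∅

Live sets:
  B0: in=∅ out={m,w}
  B1: in={m,w} out={m,w,x}
  B2: in={m,w,x} out={m,w}
  B3: in={w} out={m,w,x}
  B4: in=∅ out=∅
  B5: in=∅ out=∅
  B6: in={m,w,x} out={m,w}
  B7: in=∅ out=∅
  B8: in={m,w} out=∅
  B9: in=∅ out=∅

Interference:
  a↔{m,w}
  m↔{a,w,x}
  v↔{x}
  w↔{a,m,x}
  x↔{m,v,w}

Colouring:
  clique {a,m,w} ⇒ need ≥ 3
  3-colouring: R0={m,v}  R1={w}  R2={a,x}
  χ = 3

Answer: 3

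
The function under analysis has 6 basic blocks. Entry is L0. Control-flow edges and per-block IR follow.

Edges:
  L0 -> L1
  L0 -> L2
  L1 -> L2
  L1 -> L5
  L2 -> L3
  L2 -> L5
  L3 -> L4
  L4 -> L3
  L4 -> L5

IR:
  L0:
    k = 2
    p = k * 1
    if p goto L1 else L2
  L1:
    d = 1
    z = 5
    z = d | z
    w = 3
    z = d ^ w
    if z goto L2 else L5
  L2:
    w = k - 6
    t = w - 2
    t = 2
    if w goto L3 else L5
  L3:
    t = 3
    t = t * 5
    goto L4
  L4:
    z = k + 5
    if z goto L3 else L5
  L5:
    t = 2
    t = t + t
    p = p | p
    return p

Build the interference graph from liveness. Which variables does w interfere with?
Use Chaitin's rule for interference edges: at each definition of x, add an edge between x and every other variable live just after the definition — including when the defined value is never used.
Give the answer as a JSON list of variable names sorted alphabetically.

Answer: ["d", "k", "p", "t"]

Derivation:
def/use:
  L0 def {k,p} use ∅
  L1 def {d,w,z} use ∅
  L2 def {t,w} use {k}
  L3 def {t} use ∅
  L4 def {z} use {k}
  L5 def {p,t} use {p}

Live sets:
  L0: in=∅ out={k,p}
  L1: in={k,p} out={k,p}
  L2: in={k,p} out={k,p}
  L3: in={k,p} out={k,p}
  L4: in={k,p} out={k,p}
  L5: in={p} out=∅

Interfere edges:
  d: {k,p,w,z}
  k: {d,p,t,w,z}
  p: {d,k,t,w,z}
  t: {k,p,w}
  w: {d,k,p,t}
  z: {d,k,p}

N(w) = ["d", "k", "p", "t"]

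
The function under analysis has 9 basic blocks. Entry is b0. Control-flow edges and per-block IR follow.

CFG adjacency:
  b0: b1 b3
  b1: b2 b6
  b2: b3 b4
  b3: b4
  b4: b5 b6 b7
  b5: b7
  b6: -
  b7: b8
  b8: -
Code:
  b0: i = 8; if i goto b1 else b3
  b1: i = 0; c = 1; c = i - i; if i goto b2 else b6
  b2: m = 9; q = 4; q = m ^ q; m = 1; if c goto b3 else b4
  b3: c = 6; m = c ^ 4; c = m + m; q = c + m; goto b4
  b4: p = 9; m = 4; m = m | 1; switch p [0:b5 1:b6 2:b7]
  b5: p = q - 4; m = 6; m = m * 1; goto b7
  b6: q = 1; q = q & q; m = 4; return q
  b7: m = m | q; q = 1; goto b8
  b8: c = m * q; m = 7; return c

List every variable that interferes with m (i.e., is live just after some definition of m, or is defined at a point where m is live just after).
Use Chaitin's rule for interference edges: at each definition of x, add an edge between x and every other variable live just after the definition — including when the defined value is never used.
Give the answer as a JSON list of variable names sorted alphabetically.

Answer: ["c", "p", "q"]

Derivation:
def/use:
  b0 def {i} use ∅
  b1 def {c,i} use ∅
  b2 def {m,q} use {c}
  b3 def {c,m,q} use ∅
  b4 def {m,p} use ∅
  b5 def {m,p} use {q}
  b6 def {m,q} use ∅
  b7 def {m,q} use {m,q}
  b8 def {c,m} use {m,q}

Liveness:
  live b0: ∅→∅
  live b1: ∅→{c}
  live b2: {c}→{q}
  live b3: ∅→{q}
  live b4: {q}→{m,q}
  live b5: {q}→{m,q}
  live b6: ∅→∅
  live b7: {m,q}→{m,q}
  live b8: {m,q}→∅

Interference:
  c — {i,m,q}
  i — {c}
  m — {c,p,q}
  p — {m,q}
  q — {c,m,p}

N(m) = ["c", "p", "q"]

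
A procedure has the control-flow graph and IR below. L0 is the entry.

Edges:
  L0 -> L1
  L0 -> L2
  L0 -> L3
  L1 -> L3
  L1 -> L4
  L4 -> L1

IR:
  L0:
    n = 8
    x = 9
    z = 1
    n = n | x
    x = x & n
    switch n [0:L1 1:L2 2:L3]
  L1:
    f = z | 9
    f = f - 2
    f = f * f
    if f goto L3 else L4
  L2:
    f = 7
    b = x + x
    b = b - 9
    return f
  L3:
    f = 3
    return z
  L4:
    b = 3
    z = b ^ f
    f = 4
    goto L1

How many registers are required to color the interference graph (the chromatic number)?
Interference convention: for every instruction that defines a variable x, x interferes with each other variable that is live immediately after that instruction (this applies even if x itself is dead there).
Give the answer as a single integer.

Block summaries:
  L0 def {n,x,z} use ∅
  L1 def {f} use {z}
  L2 def {b,f} use {x}
  L3 def {f} use {z}
  L4 def {b,f,z} use {f}

Live sets:
  L0 li=∅ lo={x,z}
  L1 li={z} lo={f,z}
  L2 li={x} lo=∅
  L3 li={z} lo=∅
  L4 li={f} lo={z}

Conflict graph:
  b — {f}
  f — {b,x,z}
  n — {x,z}
  x — {f,n,z}
  z — {f,n,x}

Chromatic number:
  lower bound: {f,x,z} mutually conflict ⇒ χ ≥ 3
  assign b→R1 f→R0 n→R0 x→R1 z→R2 — no edge inside a register ⇒ χ ≤ 3
  χ = 3

Answer: 3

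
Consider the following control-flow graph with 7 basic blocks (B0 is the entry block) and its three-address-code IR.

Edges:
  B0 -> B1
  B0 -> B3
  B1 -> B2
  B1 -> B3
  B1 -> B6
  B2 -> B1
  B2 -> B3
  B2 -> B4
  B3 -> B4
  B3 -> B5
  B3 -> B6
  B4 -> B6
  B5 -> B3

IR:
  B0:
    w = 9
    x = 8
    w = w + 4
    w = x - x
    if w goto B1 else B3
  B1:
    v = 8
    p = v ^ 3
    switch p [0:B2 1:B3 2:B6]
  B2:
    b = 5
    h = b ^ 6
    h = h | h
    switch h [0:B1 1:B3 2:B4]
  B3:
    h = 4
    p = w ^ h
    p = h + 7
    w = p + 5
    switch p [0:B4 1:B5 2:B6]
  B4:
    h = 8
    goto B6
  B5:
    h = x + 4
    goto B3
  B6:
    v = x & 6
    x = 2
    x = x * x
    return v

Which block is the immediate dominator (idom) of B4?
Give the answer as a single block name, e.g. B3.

Answer: B0

Analysis:
idom tree: B1←B0 B2←B1 B3←B0 B4←B0 B5←B3 B6←B0
Dom at joins:
  B1: preds {B0,B2}: {B0} ∩ {B0,B1,B2} = {B0}; idom=B0
  B3: preds {B0,B1,B2,B5}: {B0} ∩ {B0,B1} ∩ {B0,B1,B2} ∩ {B0,B3,B5} = {B0}; idom=B0
  B4: preds {B2,B3}: {B0,B1,B2} ∩ {B0,B3} = {B0}; idom=B0
  B6: preds {B1,B3,B4}: {B0,B1} ∩ {B0,B3} ∩ {B0,B4} = {B0}; idom=B0

idom(B4) = B0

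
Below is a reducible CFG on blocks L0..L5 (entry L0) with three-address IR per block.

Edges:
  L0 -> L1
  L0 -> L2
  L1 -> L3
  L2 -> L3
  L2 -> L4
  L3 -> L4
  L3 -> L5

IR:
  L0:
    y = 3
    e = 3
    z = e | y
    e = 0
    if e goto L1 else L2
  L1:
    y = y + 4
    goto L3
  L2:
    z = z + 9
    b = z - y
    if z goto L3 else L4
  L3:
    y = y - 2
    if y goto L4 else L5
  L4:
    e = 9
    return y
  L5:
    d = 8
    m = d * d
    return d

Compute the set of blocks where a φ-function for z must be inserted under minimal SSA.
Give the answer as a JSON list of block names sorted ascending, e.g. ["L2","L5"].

idom tree: L1←L0 L2←L0 L3←L0 L4←L0 L5←L3
Join-block Dom:
  L3: preds {L1,L2}: {L0,L1} ∩ {L0,L2} = {L0}; idom=L0
  L4: preds {L2,L3}: {L0,L2} ∩ {L0,L3} = {L0}; idom=L0

DF walk-up:
  join L3 pred L1: L1 stop@L0
  join L3 pred L2: L2 stop@L0
  join L4 pred L2: L2 stop@L0
  join L4 pred L3: L3 stop@L0
  L0: DF=∅
  L1: DF={L3}
  L2: DF={L3,L4}
  L3: DF={L4}
  L4: DF=∅
  L5: DF=∅

φ for z: defs {L0,L2}
  DF⁺ = {L3,L4}

Answer: ["L3", "L4"]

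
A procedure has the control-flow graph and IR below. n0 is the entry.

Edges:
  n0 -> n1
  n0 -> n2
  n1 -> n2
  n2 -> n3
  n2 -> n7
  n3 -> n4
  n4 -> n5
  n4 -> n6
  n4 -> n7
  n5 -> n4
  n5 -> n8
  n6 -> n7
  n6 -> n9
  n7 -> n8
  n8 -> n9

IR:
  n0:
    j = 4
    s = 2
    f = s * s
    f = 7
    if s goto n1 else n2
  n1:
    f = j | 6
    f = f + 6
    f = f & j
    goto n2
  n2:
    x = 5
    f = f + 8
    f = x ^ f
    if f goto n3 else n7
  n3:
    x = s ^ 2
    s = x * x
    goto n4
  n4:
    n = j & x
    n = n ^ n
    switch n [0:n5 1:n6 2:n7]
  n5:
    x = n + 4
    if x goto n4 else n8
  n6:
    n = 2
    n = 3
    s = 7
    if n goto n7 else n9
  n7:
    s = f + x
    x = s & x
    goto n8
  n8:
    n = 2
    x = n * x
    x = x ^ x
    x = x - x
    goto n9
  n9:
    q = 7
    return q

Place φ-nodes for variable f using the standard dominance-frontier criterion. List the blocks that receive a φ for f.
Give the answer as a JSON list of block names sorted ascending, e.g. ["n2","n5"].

Answer: ["n2"]

Derivation:
idom tree: n1←n0 n2←n0 n3←n2 n4←n3 n5←n4 n6←n4 n7←n2 n8←n2 n9←n2
Dom at joins:
  n2: preds {n0,n1}: {n0} ∩ {n0,n1} = {n0}; idom=n0
  n4: preds {n3,n5}: {n0,n2,n3} ∩ {n0,n2,n3,n4,n5} = {n0,n2,n3}; idom=n3
  n7: preds {n2,n4,n6}: {n0,n2} ∩ {n0,n2,n3,n4} ∩ {n0,n2,n3,n4,n6} = {n0,n2}; idom=n2
  n8: preds {n5,n7}: {n0,n2,n3,n4,n5} ∩ {n0,n2,n7} = {n0,n2}; idom=n2
  n9: preds {n6,n8}: {n0,n2,n3,n4,n6} ∩ {n0,n2,n8} = {n0,n2}; idom=n2

Frontier:
  join n2 pred n0: · stop@n0
  join n2 pred n1: n1 stop@n0
  join n4 pred n3: · stop@n3
  join n4 pred n5: n5→n4 stop@n3
  join n7 pred n2: · stop@n2
  join n7 pred n4: n4→n3 stop@n2
  join n7 pred n6: n6→n4→n3 stop@n2
  join n8 pred n5: n5→n4→n3 stop@n2
  join n8 pred n7: n7 stop@n2
  join n9 pred n6: n6→n4→n3 stop@n2
  join n9 pred n8: n8 stop@n2
  n0: DF=∅
  n1: DF={n2}
  n2: DF=∅
  n3: DF={n7,n8,n9}
  n4: DF={n4,n7,n8,n9}
  n5: DF={n4,n8}
  n6: DF={n7,n9}
  n7: DF={n8}
  n8: DF={n9}
  n9: DF=∅

φ for f: defs {n0,n1,n2}
  DF⁺ = {n2}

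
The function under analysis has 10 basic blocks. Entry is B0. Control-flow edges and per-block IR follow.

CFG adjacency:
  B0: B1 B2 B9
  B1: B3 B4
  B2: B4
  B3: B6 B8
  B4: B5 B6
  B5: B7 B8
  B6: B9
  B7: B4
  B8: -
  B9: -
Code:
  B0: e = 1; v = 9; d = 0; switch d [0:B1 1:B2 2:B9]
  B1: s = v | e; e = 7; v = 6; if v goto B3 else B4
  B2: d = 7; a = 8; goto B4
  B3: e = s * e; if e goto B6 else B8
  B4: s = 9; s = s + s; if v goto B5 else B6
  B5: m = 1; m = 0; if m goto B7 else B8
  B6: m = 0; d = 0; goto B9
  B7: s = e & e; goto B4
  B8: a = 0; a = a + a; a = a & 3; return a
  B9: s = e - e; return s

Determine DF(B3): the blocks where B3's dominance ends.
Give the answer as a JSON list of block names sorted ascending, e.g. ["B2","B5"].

Answer: ["B6", "B8"]

Working:
idom tree: B1←B0 B2←B0 B3←B1 B4←B0 B5←B4 B6←B0 B7←B5 B8←B0 B9←B0
Dom at joins:
  B4: preds {B1,B2,B7}: {B0,B1} ∩ {B0,B2} ∩ {B0,B4,B5,B7} = {B0}; idom=B0
  B6: preds {B3,B4}: {B0,B1,B3} ∩ {B0,B4} = {B0}; idom=B0
  B8: preds {B3,B5}: {B0,B1,B3} ∩ {B0,B4,B5} = {B0}; idom=B0
  B9: preds {B0,B6}: {B0} ∩ {B0,B6} = {B0}; idom=B0

DF derivation:
  join B4 pred B1: B1 stop@B0
  join B4 pred B2: B2 stop@B0
  join B4 pred B7: B7→B5→B4 stop@B0
  join B6 pred B3: B3→B1 stop@B0
  join B6 pred B4: B4 stop@B0
  join B8 pred B3: B3→B1 stop@B0
  join B8 pred B5: B5→B4 stop@B0
  join B9 pred B0: · stop@B0
  join B9 pred B6: B6 stop@B0
  DF(B0)=∅
  DF(B1)={B4,B6,B8}
  DF(B2)={B4}
  DF(B3)={B6,B8}
  DF(B4)={B4,B6,B8}
  DF(B5)={B4,B8}
  DF(B6)={B9}
  DF(B7)={B4}
  DF(B8)=∅
  DF(B9)=∅

DF(B3) = ["B6", "B8"]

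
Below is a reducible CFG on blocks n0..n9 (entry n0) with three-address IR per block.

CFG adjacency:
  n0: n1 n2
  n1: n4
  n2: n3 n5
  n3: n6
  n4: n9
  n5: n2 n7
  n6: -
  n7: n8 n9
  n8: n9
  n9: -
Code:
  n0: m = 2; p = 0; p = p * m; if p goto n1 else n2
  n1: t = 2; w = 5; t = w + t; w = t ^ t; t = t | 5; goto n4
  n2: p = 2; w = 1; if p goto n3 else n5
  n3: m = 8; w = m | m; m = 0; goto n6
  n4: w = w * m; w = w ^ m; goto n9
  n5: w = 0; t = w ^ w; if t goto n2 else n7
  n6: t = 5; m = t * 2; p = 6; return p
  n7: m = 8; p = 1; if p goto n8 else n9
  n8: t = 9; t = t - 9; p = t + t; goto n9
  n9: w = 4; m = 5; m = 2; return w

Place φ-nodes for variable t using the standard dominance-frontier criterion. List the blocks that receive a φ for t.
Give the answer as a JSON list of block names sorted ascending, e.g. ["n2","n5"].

Answer: ["n2", "n9"]

Analysis:
idom tree: n1←n0 n2←n0 n3←n2 n4←n1 n5←n2 n6←n3 n7←n5 n8←n7 n9←n0
Dom at joins:
  n2: preds {n0,n5}: {n0} ∩ {n0,n2,n5} = {n0}; idom=n0
  n9: preds {n4,n7,n8}: {n0,n1,n4} ∩ {n0,n2,n5,n7} ∩ {n0,n2,n5,n7,n8} = {n0}; idom=n0

DF walk-up:
  n2←n0: walk · to n0
  n2←n5: walk n5→n2 to n0
  n9←n4: walk n4→n1 to n0
  n9←n7: walk n7→n5→n2 to n0
  n9←n8: walk n8→n7→n5→n2 to n0
  n0 → ∅
  n1 → {n9}
  n2 → {n2,n9}
  n3 → ∅
  n4 → {n9}
  n5 → {n2,n9}
  n6 → ∅
  n7 → {n9}
  n8 → {n9}
  n9 → ∅

φ for t: defs {n1,n5,n6,n8}
  DF⁺ = {n2,n9}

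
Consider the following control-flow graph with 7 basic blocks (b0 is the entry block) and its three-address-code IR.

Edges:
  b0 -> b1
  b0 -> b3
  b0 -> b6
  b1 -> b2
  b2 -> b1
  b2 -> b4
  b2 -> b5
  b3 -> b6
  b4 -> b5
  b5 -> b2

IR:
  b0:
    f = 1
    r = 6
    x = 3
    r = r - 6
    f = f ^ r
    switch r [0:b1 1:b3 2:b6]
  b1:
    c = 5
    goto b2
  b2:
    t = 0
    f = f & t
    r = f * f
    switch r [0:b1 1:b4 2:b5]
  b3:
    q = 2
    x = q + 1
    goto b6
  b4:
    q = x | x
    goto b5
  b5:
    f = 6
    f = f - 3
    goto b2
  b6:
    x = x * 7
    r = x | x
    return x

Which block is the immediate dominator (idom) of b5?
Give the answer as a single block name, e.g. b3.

Answer: b2

Working:
idom tree: b1←b0 b2←b1 b3←b0 b4←b2 b5←b2 b6←b0
Dom∩ at merges:
  b1: preds {b0,b2}: {b0} ∩ {b0,b1,b2} = {b0}; idom=b0
  b2: preds {b1,b5}: {b0,b1} ∩ {b0,b1,b2,b5} = {b0,b1}; idom=b1
  b5: preds {b2,b4}: {b0,b1,b2} ∩ {b0,b1,b2,b4} = {b0,b1,b2}; idom=b2
  b6: preds {b0,b3}: {b0} ∩ {b0,b3} = {b0}; idom=b0

idom(b5) = b2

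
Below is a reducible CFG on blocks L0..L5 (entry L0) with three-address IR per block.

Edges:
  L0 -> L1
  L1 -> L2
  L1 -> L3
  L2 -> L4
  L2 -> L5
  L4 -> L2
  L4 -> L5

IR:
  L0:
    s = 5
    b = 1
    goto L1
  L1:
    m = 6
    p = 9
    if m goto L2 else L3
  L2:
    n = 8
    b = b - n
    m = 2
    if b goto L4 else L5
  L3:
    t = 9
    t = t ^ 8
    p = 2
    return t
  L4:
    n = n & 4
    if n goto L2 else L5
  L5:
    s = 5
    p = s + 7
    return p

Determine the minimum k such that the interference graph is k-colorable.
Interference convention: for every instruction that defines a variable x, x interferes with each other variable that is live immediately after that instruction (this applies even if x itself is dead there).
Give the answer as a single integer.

Per-block:
  L0 def {b,s} use ∅
  L1 def {m,p} use ∅
  L2 def {b,m,n} use {b}
  L3 def {p,t} use ∅
  L4 def {n} use {n}
  L5 def {p,s} use ∅

Backward fixpoint:
  L0 li=∅ lo={b}
  L1 li={b} lo={b}
  L2 li={b} lo={b,n}
  L3 li=∅ lo=∅
  L4 li={b,n} lo={b}
  L5 li=∅ lo=∅

Conflict graph:
  b — {m,n,p}
  m — {b,n,p}
  n — {b,m}
  p — {b,m,t}
  s — ∅
  t — {p}

Colouring:
  {b,m,n} pairwise interfere (3-clique) ⇒ χ ≥ 3
  assign b→R0 m→R1 n→R2 p→R2 s→R0 t→R0 — no edge inside a register ⇒ χ ≤ 3
  χ = 3

Answer: 3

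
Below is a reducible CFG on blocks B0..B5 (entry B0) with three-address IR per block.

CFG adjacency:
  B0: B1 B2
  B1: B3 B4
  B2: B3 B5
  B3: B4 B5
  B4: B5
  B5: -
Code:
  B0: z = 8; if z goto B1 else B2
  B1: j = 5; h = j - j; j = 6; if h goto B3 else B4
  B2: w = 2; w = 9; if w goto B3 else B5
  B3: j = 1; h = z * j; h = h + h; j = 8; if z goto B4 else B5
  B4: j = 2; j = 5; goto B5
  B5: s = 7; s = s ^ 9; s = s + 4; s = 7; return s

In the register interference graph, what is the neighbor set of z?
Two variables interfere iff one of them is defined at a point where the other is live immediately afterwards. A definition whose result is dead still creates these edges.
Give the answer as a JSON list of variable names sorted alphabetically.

Answer: ["h", "j", "w"]

Working:
Block summaries:
  B0: def={z} ue=∅
  B1: def={h,j} ue=∅
  B2: def={w} ue=∅
  B3: def={h,j} ue={z}
  B4: def={j} ue=∅
  B5: def={s} ue=∅

Live sets:
  live B0: ∅→{z}
  live B1: {z}→{z}
  live B2: {z}→{z}
  live B3: {z}→∅
  live B4: ∅→∅
  live B5: ∅→∅

Interfere edges:
  h↔{j,z}
  j↔{h,z}
  s↔∅
  w↔{z}
  z↔{h,j,w}

N(z) = ["h", "j", "w"]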